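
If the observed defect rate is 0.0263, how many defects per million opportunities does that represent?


DPMO = defect_rate * 1000000 = 0.0263 * 1000000

26300


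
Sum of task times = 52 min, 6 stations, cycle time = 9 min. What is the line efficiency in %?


Formula: Efficiency = Sum of Task Times / (N_stations * CT) * 100
Total station capacity = 6 stations * 9 min = 54 min
Efficiency = 52 / 54 * 100 = 96.3%

96.3%


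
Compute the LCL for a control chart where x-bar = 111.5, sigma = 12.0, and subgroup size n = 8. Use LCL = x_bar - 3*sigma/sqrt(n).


LCL = 111.5 - 3 * 12.0 / sqrt(8)

98.77


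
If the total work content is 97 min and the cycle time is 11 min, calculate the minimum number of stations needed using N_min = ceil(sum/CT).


Formula: N_min = ceil(Sum of Task Times / Cycle Time)
N_min = ceil(97 min / 11 min) = ceil(8.8182)
N_min = 9 stations

9


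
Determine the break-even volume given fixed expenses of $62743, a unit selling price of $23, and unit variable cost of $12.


Formula: BEQ = Fixed Costs / (Price - Variable Cost)
Contribution margin = $23 - $12 = $11/unit
BEQ = ceil($62743 / $11/unit) = ceil(5703.91) = 5704 units

5704 units


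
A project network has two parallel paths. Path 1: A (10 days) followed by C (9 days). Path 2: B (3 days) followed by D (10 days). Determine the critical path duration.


Path 1 = 10 + 9 = 19 days
Path 2 = 3 + 10 = 13 days
Duration = max(19, 13) = 19 days

19 days


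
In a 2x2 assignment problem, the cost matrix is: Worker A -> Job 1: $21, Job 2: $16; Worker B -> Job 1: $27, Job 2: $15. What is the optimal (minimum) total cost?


Option 1: A->1 + B->2 = $21 + $15 = $36
Option 2: A->2 + B->1 = $16 + $27 = $43
Min cost = min($36, $43) = $36

$36


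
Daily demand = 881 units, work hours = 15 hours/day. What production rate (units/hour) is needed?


Formula: Production Rate = Daily Demand / Available Hours
Rate = 881 units/day / 15 hours/day
Rate = 58.7 units/hour

58.7 units/hour


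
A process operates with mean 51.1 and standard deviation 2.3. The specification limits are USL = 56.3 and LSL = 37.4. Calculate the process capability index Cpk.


Cpu = (56.3 - 51.1) / (3 * 2.3) = 0.75
Cpl = (51.1 - 37.4) / (3 * 2.3) = 1.99
Cpk = min(0.75, 1.99) = 0.75

0.75


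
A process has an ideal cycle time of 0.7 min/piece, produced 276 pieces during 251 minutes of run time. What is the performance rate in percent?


Formula: Performance = (Ideal CT * Total Count) / Run Time * 100
Ideal output time = 0.7 * 276 = 193.2 min
Performance = 193.2 / 251 * 100 = 77.0%

77.0%


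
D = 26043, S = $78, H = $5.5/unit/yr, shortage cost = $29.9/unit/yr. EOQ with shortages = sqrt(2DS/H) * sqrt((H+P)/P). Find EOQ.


Formula: EOQ* = sqrt(2DS/H) * sqrt((H+P)/P)
Base EOQ = sqrt(2*26043*78/5.5) = 859.46 units
Correction = sqrt((5.5+29.9)/29.9) = 1.08809
EOQ* = 859.46 * 1.08809 = 935.2 units

935.2 units


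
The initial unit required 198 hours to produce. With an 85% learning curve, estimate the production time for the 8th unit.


Formula: T_n = T_1 * (learning_rate)^(log2(n)) where learning_rate = rate/100
Doublings = log2(8) = 3
T_n = 198 * 0.85^3
T_n = 198 * 0.6141 = 121.6 hours

121.6 hours


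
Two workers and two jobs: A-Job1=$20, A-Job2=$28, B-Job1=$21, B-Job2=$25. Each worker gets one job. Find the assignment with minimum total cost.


Option 1: A->1 + B->2 = $20 + $25 = $45
Option 2: A->2 + B->1 = $28 + $21 = $49
Min cost = min($45, $49) = $45

$45


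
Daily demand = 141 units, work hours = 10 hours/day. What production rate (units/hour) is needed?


Formula: Production Rate = Daily Demand / Available Hours
Rate = 141 units/day / 10 hours/day
Rate = 14.1 units/hour

14.1 units/hour


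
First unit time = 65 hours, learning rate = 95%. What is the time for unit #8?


Formula: T_n = T_1 * (learning_rate)^(log2(n)) where learning_rate = rate/100
Doublings = log2(8) = 3
T_n = 65 * 0.95^3
T_n = 65 * 0.8574 = 55.7 hours

55.7 hours


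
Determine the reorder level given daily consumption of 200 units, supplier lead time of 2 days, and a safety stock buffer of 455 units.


Formula: ROP = (Daily Demand * Lead Time) + Safety Stock
Demand during lead time = 200 * 2 = 400 units
ROP = 400 + 455 = 855 units

855 units


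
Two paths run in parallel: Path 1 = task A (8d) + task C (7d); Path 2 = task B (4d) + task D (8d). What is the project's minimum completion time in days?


Path 1 = 8 + 7 = 15 days
Path 2 = 4 + 8 = 12 days
Duration = max(15, 12) = 15 days

15 days


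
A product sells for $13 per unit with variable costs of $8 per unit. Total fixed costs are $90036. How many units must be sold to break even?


Formula: BEQ = Fixed Costs / (Price - Variable Cost)
Contribution margin = $13 - $8 = $5/unit
BEQ = ceil($90036 / $5/unit) = ceil(18007.2) = 18008 units

18008 units


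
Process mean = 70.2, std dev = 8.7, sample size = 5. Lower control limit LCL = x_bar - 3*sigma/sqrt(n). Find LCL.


LCL = 70.2 - 3 * 8.7 / sqrt(5)

58.53


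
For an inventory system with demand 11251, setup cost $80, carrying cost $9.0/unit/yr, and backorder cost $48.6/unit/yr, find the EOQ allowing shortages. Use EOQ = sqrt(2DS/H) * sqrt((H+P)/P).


Formula: EOQ* = sqrt(2DS/H) * sqrt((H+P)/P)
Base EOQ = sqrt(2*11251*80/9.0) = 447.23 units
Correction = sqrt((9.0+48.6)/48.6) = 1.08866
EOQ* = 447.23 * 1.08866 = 486.9 units

486.9 units


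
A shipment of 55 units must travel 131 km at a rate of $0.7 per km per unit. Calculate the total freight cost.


TC = dist * cost * units = 131 * 0.7 * 55 = $5043.50

$5043.50


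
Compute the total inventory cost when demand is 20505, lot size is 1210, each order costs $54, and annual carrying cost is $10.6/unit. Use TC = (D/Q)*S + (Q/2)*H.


TC = 20505/1210 * 54 + 1210/2 * 10.6

$7328.10


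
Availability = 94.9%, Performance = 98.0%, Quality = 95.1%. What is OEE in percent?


Formula: OEE = Availability * Performance * Quality / 10000
A * P = 94.9% * 98.0% / 100 = 93.0%
OEE = 93.0% * 95.1% / 100 = 88.4%

88.4%


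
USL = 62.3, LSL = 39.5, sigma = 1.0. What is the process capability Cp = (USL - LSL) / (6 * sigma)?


Cp = (62.3 - 39.5) / (6 * 1.0)

3.8


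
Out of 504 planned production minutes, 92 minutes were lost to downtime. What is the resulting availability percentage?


Formula: Availability = (Planned Time - Downtime) / Planned Time * 100
Uptime = 504 - 92 = 412 min
Availability = 412 / 504 * 100 = 81.7%

81.7%


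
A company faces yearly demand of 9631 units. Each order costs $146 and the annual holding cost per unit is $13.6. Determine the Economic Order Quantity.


Formula: EOQ = sqrt(2 * D * S / H)
Numerator: 2 * 9631 * 146 = 2812252
2DS/H = 2812252 / 13.6 = 206783.2
EOQ = sqrt(206783.2) = 454.7 units

454.7 units


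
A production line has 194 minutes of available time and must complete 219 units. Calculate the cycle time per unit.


Formula: CT = Available Time / Number of Units
CT = 194 min / 219 units
CT = 0.89 min/unit

0.89 min/unit


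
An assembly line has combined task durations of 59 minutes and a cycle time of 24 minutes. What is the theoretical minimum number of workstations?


Formula: N_min = ceil(Sum of Task Times / Cycle Time)
N_min = ceil(59 min / 24 min) = ceil(2.4583)
N_min = 3 stations

3


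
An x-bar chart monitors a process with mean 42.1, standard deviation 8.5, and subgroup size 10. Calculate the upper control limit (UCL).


UCL = 42.1 + 3 * 8.5 / sqrt(10)

50.16


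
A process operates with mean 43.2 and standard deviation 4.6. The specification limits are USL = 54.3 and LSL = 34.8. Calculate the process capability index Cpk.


Cpu = (54.3 - 43.2) / (3 * 4.6) = 0.8
Cpl = (43.2 - 34.8) / (3 * 4.6) = 0.61
Cpk = min(0.8, 0.61) = 0.61

0.61


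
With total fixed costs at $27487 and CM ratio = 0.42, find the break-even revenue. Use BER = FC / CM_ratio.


Formula: BER = Fixed Costs / Contribution Margin Ratio
BER = $27487 / 0.42
BER = $65445.24 (to the nearest cent)

$65445.24


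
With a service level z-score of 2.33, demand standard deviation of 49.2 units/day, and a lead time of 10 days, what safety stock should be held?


Formula: SS = z * sigma_d * sqrt(LT)
sqrt(LT) = sqrt(10) = 3.1623
SS = 2.33 * 49.2 * 3.1623
SS = 362.5 units

362.5 units


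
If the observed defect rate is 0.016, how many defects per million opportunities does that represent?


DPMO = defect_rate * 1000000 = 0.016 * 1000000

16000


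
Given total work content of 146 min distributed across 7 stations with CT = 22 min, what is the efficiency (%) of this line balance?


Formula: Efficiency = Sum of Task Times / (N_stations * CT) * 100
Total station capacity = 7 stations * 22 min = 154 min
Efficiency = 146 / 154 * 100 = 94.8%

94.8%


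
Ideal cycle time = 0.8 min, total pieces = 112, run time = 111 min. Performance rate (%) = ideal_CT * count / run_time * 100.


Formula: Performance = (Ideal CT * Total Count) / Run Time * 100
Ideal output time = 0.8 * 112 = 89.6 min
Performance = 89.6 / 111 * 100 = 80.7%

80.7%


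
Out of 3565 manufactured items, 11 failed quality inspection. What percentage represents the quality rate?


Formula: Quality Rate = Good Pieces / Total Pieces * 100
Good pieces = 3565 - 11 = 3554
QR = 3554 / 3565 * 100 = 99.7%

99.7%


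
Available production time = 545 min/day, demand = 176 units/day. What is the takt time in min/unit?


Formula: Takt Time = Available Production Time / Customer Demand
Takt = 545 min/day / 176 units/day
Takt = 3.1 min/unit

3.1 min/unit


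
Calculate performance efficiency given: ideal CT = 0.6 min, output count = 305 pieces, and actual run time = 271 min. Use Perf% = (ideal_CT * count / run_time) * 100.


Formula: Performance = (Ideal CT * Total Count) / Run Time * 100
Ideal output time = 0.6 * 305 = 183.0 min
Performance = 183.0 / 271 * 100 = 67.5%

67.5%


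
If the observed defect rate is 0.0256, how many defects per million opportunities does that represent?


DPMO = defect_rate * 1000000 = 0.0256 * 1000000

25600


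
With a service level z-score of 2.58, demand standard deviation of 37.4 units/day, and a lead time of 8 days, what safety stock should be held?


Formula: SS = z * sigma_d * sqrt(LT)
sqrt(LT) = sqrt(8) = 2.8284
SS = 2.58 * 37.4 * 2.8284
SS = 272.9 units

272.9 units


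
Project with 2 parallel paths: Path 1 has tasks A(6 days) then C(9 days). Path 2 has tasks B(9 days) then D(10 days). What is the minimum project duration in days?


Path 1 = 6 + 9 = 15 days
Path 2 = 9 + 10 = 19 days
Duration = max(15, 19) = 19 days

19 days


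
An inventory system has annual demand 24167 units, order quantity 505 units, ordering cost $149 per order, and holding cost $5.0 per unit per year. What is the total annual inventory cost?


TC = 24167/505 * 149 + 505/2 * 5.0

$8392.96


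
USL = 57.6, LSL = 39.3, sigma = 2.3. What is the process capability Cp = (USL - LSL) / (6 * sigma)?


Cp = (57.6 - 39.3) / (6 * 2.3)

1.33


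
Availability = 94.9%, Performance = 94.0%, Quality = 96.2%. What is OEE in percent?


Formula: OEE = Availability * Performance * Quality / 10000
A * P = 94.9% * 94.0% / 100 = 89.21%
OEE = 89.21% * 96.2% / 100 = 85.8%

85.8%


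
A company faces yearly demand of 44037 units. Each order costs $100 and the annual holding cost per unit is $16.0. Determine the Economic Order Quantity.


Formula: EOQ = sqrt(2 * D * S / H)
Numerator: 2 * 44037 * 100 = 8807400
2DS/H = 8807400 / 16.0 = 550462.5
EOQ = sqrt(550462.5) = 741.9 units

741.9 units


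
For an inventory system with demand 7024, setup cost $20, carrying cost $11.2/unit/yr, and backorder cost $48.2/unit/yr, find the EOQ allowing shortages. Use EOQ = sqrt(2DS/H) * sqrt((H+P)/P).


Formula: EOQ* = sqrt(2DS/H) * sqrt((H+P)/P)
Base EOQ = sqrt(2*7024*20/11.2) = 158.38 units
Correction = sqrt((11.2+48.2)/48.2) = 1.11012
EOQ* = 158.38 * 1.11012 = 175.8 units

175.8 units


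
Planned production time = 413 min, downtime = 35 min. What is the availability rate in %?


Formula: Availability = (Planned Time - Downtime) / Planned Time * 100
Uptime = 413 - 35 = 378 min
Availability = 378 / 413 * 100 = 91.5%

91.5%


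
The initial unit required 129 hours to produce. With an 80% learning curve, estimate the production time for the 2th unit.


Formula: T_n = T_1 * (learning_rate)^(log2(n)) where learning_rate = rate/100
Doublings = log2(2) = 1
T_n = 129 * 0.8^1
T_n = 129 * 0.8 = 103.2 hours

103.2 hours


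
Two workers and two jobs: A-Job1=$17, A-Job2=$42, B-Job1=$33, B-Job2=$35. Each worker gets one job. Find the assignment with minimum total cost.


Option 1: A->1 + B->2 = $17 + $35 = $52
Option 2: A->2 + B->1 = $42 + $33 = $75
Min cost = min($52, $75) = $52

$52


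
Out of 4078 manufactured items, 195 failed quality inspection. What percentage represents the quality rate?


Formula: Quality Rate = Good Pieces / Total Pieces * 100
Good pieces = 4078 - 195 = 3883
QR = 3883 / 4078 * 100 = 95.2%

95.2%


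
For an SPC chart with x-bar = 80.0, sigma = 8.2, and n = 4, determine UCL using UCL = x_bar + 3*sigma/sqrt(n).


UCL = 80.0 + 3 * 8.2 / sqrt(4)

92.3


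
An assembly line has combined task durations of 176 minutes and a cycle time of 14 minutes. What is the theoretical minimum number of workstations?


Formula: N_min = ceil(Sum of Task Times / Cycle Time)
N_min = ceil(176 min / 14 min) = ceil(12.5714)
N_min = 13 stations

13


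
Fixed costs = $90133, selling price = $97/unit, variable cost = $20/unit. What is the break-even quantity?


Formula: BEQ = Fixed Costs / (Price - Variable Cost)
Contribution margin = $97 - $20 = $77/unit
BEQ = ceil($90133 / $77/unit) = ceil(1170.56) = 1171 units

1171 units


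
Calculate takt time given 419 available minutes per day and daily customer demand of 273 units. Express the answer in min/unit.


Formula: Takt Time = Available Production Time / Customer Demand
Takt = 419 min/day / 273 units/day
Takt = 1.53 min/unit

1.53 min/unit


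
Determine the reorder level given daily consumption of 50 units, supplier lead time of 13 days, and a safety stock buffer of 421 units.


Formula: ROP = (Daily Demand * Lead Time) + Safety Stock
Demand during lead time = 50 * 13 = 650 units
ROP = 650 + 421 = 1071 units

1071 units


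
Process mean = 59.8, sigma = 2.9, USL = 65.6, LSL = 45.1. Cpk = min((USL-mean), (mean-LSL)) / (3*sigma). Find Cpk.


Cpu = (65.6 - 59.8) / (3 * 2.9) = 0.67
Cpl = (59.8 - 45.1) / (3 * 2.9) = 1.69
Cpk = min(0.67, 1.69) = 0.67

0.67


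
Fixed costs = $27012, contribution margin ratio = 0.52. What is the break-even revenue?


Formula: BER = Fixed Costs / Contribution Margin Ratio
BER = $27012 / 0.52
BER = $51946.15 (to the nearest cent)

$51946.15


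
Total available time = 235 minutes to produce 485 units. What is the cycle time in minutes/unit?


Formula: CT = Available Time / Number of Units
CT = 235 min / 485 units
CT = 0.48 min/unit

0.48 min/unit


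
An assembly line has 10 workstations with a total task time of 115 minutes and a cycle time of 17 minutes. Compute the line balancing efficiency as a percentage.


Formula: Efficiency = Sum of Task Times / (N_stations * CT) * 100
Total station capacity = 10 stations * 17 min = 170 min
Efficiency = 115 / 170 * 100 = 67.6%

67.6%


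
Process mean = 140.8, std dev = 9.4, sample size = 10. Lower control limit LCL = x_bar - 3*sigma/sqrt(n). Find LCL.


LCL = 140.8 - 3 * 9.4 / sqrt(10)

131.88


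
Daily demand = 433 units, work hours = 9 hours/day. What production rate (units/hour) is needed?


Formula: Production Rate = Daily Demand / Available Hours
Rate = 433 units/day / 9 hours/day
Rate = 48.1 units/hour

48.1 units/hour


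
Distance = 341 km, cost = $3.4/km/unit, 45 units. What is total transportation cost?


TC = dist * cost * units = 341 * 3.4 * 45 = $52173.00

$52173.00


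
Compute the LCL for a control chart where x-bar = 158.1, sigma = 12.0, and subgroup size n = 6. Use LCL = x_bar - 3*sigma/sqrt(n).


LCL = 158.1 - 3 * 12.0 / sqrt(6)

143.4


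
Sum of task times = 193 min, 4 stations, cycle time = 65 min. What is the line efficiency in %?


Formula: Efficiency = Sum of Task Times / (N_stations * CT) * 100
Total station capacity = 4 stations * 65 min = 260 min
Efficiency = 193 / 260 * 100 = 74.2%

74.2%


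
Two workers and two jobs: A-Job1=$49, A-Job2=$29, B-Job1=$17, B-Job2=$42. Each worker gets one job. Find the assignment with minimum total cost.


Option 1: A->1 + B->2 = $49 + $42 = $91
Option 2: A->2 + B->1 = $29 + $17 = $46
Min cost = min($91, $46) = $46

$46


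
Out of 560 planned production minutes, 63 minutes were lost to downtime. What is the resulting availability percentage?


Formula: Availability = (Planned Time - Downtime) / Planned Time * 100
Uptime = 560 - 63 = 497 min
Availability = 497 / 560 * 100 = 88.8%

88.8%


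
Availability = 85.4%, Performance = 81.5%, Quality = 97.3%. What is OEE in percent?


Formula: OEE = Availability * Performance * Quality / 10000
A * P = 85.4% * 81.5% / 100 = 69.6%
OEE = 69.6% * 97.3% / 100 = 67.7%

67.7%


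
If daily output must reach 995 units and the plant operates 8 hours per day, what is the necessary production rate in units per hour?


Formula: Production Rate = Daily Demand / Available Hours
Rate = 995 units/day / 8 hours/day
Rate = 124.4 units/hour

124.4 units/hour


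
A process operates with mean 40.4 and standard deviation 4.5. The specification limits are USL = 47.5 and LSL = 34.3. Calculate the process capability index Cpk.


Cpu = (47.5 - 40.4) / (3 * 4.5) = 0.53
Cpl = (40.4 - 34.3) / (3 * 4.5) = 0.45
Cpk = min(0.53, 0.45) = 0.45

0.45


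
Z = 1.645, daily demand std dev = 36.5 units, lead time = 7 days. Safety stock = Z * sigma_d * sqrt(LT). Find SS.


Formula: SS = z * sigma_d * sqrt(LT)
sqrt(LT) = sqrt(7) = 2.6458
SS = 1.645 * 36.5 * 2.6458
SS = 158.9 units

158.9 units


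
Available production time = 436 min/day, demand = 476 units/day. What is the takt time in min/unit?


Formula: Takt Time = Available Production Time / Customer Demand
Takt = 436 min/day / 476 units/day
Takt = 0.92 min/unit

0.92 min/unit


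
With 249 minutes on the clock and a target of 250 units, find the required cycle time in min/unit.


Formula: CT = Available Time / Number of Units
CT = 249 min / 250 units
CT = 1.0 min/unit

1.0 min/unit


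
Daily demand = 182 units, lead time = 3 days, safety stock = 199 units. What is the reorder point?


Formula: ROP = (Daily Demand * Lead Time) + Safety Stock
Demand during lead time = 182 * 3 = 546 units
ROP = 546 + 199 = 745 units

745 units


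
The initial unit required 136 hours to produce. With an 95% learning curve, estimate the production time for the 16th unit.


Formula: T_n = T_1 * (learning_rate)^(log2(n)) where learning_rate = rate/100
Doublings = log2(16) = 4
T_n = 136 * 0.95^4
T_n = 136 * 0.8145 = 110.8 hours

110.8 hours


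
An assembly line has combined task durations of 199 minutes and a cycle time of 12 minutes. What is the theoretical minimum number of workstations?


Formula: N_min = ceil(Sum of Task Times / Cycle Time)
N_min = ceil(199 min / 12 min) = ceil(16.5833)
N_min = 17 stations

17


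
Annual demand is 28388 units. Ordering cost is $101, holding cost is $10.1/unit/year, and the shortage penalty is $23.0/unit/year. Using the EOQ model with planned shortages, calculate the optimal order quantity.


Formula: EOQ* = sqrt(2DS/H) * sqrt((H+P)/P)
Base EOQ = sqrt(2*28388*101/10.1) = 753.5 units
Correction = sqrt((10.1+23.0)/23.0) = 1.19964
EOQ* = 753.5 * 1.19964 = 903.9 units

903.9 units


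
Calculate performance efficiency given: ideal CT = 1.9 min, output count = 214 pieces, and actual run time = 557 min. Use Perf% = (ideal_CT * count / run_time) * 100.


Formula: Performance = (Ideal CT * Total Count) / Run Time * 100
Ideal output time = 1.9 * 214 = 406.6 min
Performance = 406.6 / 557 * 100 = 73.0%

73.0%


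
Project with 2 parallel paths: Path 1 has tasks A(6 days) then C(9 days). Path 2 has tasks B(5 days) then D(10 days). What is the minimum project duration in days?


Path 1 = 6 + 9 = 15 days
Path 2 = 5 + 10 = 15 days
Duration = max(15, 15) = 15 days

15 days


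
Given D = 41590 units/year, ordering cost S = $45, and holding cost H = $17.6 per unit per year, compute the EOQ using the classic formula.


Formula: EOQ = sqrt(2 * D * S / H)
Numerator: 2 * 41590 * 45 = 3743100
2DS/H = 3743100 / 17.6 = 212676.1
EOQ = sqrt(212676.1) = 461.2 units

461.2 units


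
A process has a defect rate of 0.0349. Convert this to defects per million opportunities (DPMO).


DPMO = defect_rate * 1000000 = 0.0349 * 1000000

34900


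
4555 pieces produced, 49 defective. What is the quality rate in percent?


Formula: Quality Rate = Good Pieces / Total Pieces * 100
Good pieces = 4555 - 49 = 4506
QR = 4506 / 4555 * 100 = 98.9%

98.9%


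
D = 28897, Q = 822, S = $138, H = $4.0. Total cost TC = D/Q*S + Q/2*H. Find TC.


TC = 28897/822 * 138 + 822/2 * 4.0

$6495.32


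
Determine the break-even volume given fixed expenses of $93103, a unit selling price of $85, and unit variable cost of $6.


Formula: BEQ = Fixed Costs / (Price - Variable Cost)
Contribution margin = $85 - $6 = $79/unit
BEQ = ceil($93103 / $79/unit) = ceil(1178.52) = 1179 units

1179 units


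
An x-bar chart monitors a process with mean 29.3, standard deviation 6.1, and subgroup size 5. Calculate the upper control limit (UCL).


UCL = 29.3 + 3 * 6.1 / sqrt(5)

37.48


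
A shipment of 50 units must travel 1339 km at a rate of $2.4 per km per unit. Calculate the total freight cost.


TC = dist * cost * units = 1339 * 2.4 * 50 = $160680.00

$160680.00


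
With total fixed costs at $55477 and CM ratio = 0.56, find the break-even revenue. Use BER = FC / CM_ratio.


Formula: BER = Fixed Costs / Contribution Margin Ratio
BER = $55477 / 0.56
BER = $99066.07 (to the nearest cent)

$99066.07


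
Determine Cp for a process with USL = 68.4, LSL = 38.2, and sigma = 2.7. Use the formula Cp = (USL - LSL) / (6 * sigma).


Cp = (68.4 - 38.2) / (6 * 2.7)

1.86


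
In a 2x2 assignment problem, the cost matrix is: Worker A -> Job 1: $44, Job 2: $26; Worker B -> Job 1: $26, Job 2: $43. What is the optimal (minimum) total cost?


Option 1: A->1 + B->2 = $44 + $43 = $87
Option 2: A->2 + B->1 = $26 + $26 = $52
Min cost = min($87, $52) = $52

$52


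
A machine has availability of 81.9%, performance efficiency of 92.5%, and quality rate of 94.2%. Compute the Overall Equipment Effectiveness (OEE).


Formula: OEE = Availability * Performance * Quality / 10000
A * P = 81.9% * 92.5% / 100 = 75.76%
OEE = 75.76% * 94.2% / 100 = 71.4%

71.4%


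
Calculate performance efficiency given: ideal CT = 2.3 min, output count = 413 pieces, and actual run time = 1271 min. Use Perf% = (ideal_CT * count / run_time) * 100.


Formula: Performance = (Ideal CT * Total Count) / Run Time * 100
Ideal output time = 2.3 * 413 = 949.9 min
Performance = 949.9 / 1271 * 100 = 74.7%

74.7%


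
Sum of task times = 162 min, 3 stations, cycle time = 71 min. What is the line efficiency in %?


Formula: Efficiency = Sum of Task Times / (N_stations * CT) * 100
Total station capacity = 3 stations * 71 min = 213 min
Efficiency = 162 / 213 * 100 = 76.1%

76.1%


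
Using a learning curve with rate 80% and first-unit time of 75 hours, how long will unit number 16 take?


Formula: T_n = T_1 * (learning_rate)^(log2(n)) where learning_rate = rate/100
Doublings = log2(16) = 4
T_n = 75 * 0.8^4
T_n = 75 * 0.4096 = 30.7 hours

30.7 hours


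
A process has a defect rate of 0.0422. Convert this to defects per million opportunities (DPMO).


DPMO = defect_rate * 1000000 = 0.0422 * 1000000

42200


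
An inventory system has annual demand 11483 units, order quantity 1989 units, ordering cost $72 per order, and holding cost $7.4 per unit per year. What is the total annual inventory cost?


TC = 11483/1989 * 72 + 1989/2 * 7.4

$7774.97


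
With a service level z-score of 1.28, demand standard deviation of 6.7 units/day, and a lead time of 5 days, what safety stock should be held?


Formula: SS = z * sigma_d * sqrt(LT)
sqrt(LT) = sqrt(5) = 2.2361
SS = 1.28 * 6.7 * 2.2361
SS = 19.2 units

19.2 units


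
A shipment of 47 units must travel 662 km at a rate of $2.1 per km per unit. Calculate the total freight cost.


TC = dist * cost * units = 662 * 2.1 * 47 = $65339.40

$65339.40


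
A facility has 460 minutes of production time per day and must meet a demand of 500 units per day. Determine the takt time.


Formula: Takt Time = Available Production Time / Customer Demand
Takt = 460 min/day / 500 units/day
Takt = 0.92 min/unit

0.92 min/unit


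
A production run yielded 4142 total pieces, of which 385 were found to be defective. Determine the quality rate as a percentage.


Formula: Quality Rate = Good Pieces / Total Pieces * 100
Good pieces = 4142 - 385 = 3757
QR = 3757 / 4142 * 100 = 90.7%

90.7%


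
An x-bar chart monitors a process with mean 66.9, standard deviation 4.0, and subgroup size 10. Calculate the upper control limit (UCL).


UCL = 66.9 + 3 * 4.0 / sqrt(10)

70.69


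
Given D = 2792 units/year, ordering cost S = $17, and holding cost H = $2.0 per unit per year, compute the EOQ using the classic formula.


Formula: EOQ = sqrt(2 * D * S / H)
Numerator: 2 * 2792 * 17 = 94928
2DS/H = 94928 / 2.0 = 47464.0
EOQ = sqrt(47464.0) = 217.9 units

217.9 units


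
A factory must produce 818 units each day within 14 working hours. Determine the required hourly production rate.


Formula: Production Rate = Daily Demand / Available Hours
Rate = 818 units/day / 14 hours/day
Rate = 58.4 units/hour

58.4 units/hour


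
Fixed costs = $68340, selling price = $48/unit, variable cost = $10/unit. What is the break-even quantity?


Formula: BEQ = Fixed Costs / (Price - Variable Cost)
Contribution margin = $48 - $10 = $38/unit
BEQ = ceil($68340 / $38/unit) = ceil(1798.42) = 1799 units

1799 units


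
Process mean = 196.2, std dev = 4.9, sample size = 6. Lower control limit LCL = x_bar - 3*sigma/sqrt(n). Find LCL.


LCL = 196.2 - 3 * 4.9 / sqrt(6)

190.2


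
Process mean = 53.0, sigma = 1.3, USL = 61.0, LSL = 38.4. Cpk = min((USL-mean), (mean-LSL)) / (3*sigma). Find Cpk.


Cpu = (61.0 - 53.0) / (3 * 1.3) = 2.05
Cpl = (53.0 - 38.4) / (3 * 1.3) = 3.74
Cpk = min(2.05, 3.74) = 2.05

2.05


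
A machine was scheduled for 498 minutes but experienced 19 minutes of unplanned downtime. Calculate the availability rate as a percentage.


Formula: Availability = (Planned Time - Downtime) / Planned Time * 100
Uptime = 498 - 19 = 479 min
Availability = 479 / 498 * 100 = 96.2%

96.2%


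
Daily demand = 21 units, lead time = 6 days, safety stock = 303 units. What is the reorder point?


Formula: ROP = (Daily Demand * Lead Time) + Safety Stock
Demand during lead time = 21 * 6 = 126 units
ROP = 126 + 303 = 429 units

429 units


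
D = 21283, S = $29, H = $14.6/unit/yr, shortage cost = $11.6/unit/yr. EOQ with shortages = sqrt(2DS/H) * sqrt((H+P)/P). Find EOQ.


Formula: EOQ* = sqrt(2DS/H) * sqrt((H+P)/P)
Base EOQ = sqrt(2*21283*29/14.6) = 290.77 units
Correction = sqrt((14.6+11.6)/11.6) = 1.50287
EOQ* = 290.77 * 1.50287 = 437.0 units

437.0 units


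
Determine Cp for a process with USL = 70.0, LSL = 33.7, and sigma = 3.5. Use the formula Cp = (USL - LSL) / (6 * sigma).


Cp = (70.0 - 33.7) / (6 * 3.5)

1.73


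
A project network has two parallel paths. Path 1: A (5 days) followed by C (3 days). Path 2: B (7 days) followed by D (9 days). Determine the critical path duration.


Path 1 = 5 + 3 = 8 days
Path 2 = 7 + 9 = 16 days
Duration = max(8, 16) = 16 days

16 days


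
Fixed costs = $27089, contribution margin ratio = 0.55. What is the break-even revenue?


Formula: BER = Fixed Costs / Contribution Margin Ratio
BER = $27089 / 0.55
BER = $49252.73 (to the nearest cent)

$49252.73


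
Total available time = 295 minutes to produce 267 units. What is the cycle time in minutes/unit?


Formula: CT = Available Time / Number of Units
CT = 295 min / 267 units
CT = 1.1 min/unit

1.1 min/unit


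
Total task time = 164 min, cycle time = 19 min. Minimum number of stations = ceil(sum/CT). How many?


Formula: N_min = ceil(Sum of Task Times / Cycle Time)
N_min = ceil(164 min / 19 min) = ceil(8.6316)
N_min = 9 stations

9


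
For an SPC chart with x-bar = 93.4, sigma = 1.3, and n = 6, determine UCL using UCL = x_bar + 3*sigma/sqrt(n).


UCL = 93.4 + 3 * 1.3 / sqrt(6)

94.99


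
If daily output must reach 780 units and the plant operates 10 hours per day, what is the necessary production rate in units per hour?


Formula: Production Rate = Daily Demand / Available Hours
Rate = 780 units/day / 10 hours/day
Rate = 78.0 units/hour

78.0 units/hour


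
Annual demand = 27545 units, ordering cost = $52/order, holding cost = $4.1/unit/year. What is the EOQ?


Formula: EOQ = sqrt(2 * D * S / H)
Numerator: 2 * 27545 * 52 = 2864680
2DS/H = 2864680 / 4.1 = 698702.4
EOQ = sqrt(698702.4) = 835.9 units

835.9 units


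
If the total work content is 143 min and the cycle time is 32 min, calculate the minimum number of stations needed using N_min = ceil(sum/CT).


Formula: N_min = ceil(Sum of Task Times / Cycle Time)
N_min = ceil(143 min / 32 min) = ceil(4.4688)
N_min = 5 stations

5


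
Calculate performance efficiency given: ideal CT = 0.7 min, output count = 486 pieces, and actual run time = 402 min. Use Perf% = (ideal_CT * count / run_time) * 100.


Formula: Performance = (Ideal CT * Total Count) / Run Time * 100
Ideal output time = 0.7 * 486 = 340.2 min
Performance = 340.2 / 402 * 100 = 84.6%

84.6%


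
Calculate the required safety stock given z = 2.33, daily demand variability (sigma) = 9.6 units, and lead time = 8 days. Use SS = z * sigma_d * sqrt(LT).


Formula: SS = z * sigma_d * sqrt(LT)
sqrt(LT) = sqrt(8) = 2.8284
SS = 2.33 * 9.6 * 2.8284
SS = 63.3 units

63.3 units


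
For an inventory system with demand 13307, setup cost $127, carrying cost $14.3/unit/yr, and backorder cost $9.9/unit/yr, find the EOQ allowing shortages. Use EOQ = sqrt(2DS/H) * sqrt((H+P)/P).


Formula: EOQ* = sqrt(2DS/H) * sqrt((H+P)/P)
Base EOQ = sqrt(2*13307*127/14.3) = 486.17 units
Correction = sqrt((14.3+9.9)/9.9) = 1.56347
EOQ* = 486.17 * 1.56347 = 760.1 units

760.1 units


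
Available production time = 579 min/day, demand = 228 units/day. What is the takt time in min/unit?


Formula: Takt Time = Available Production Time / Customer Demand
Takt = 579 min/day / 228 units/day
Takt = 2.54 min/unit

2.54 min/unit


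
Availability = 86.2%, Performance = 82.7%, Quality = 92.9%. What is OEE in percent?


Formula: OEE = Availability * Performance * Quality / 10000
A * P = 86.2% * 82.7% / 100 = 71.29%
OEE = 71.29% * 92.9% / 100 = 66.2%

66.2%


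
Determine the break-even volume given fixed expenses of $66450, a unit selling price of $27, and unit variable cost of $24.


Formula: BEQ = Fixed Costs / (Price - Variable Cost)
Contribution margin = $27 - $24 = $3/unit
BEQ = ceil($66450 / $3/unit) = ceil(22150.0) = 22150 units

22150 units


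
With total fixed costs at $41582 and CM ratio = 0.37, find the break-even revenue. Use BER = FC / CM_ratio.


Formula: BER = Fixed Costs / Contribution Margin Ratio
BER = $41582 / 0.37
BER = $112383.78 (to the nearest cent)

$112383.78


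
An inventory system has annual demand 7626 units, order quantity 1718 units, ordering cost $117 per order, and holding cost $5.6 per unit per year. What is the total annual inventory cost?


TC = 7626/1718 * 117 + 1718/2 * 5.6

$5329.75


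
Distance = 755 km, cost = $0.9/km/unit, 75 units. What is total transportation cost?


TC = dist * cost * units = 755 * 0.9 * 75 = $50962.50

$50962.50


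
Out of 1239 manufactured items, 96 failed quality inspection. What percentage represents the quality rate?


Formula: Quality Rate = Good Pieces / Total Pieces * 100
Good pieces = 1239 - 96 = 1143
QR = 1143 / 1239 * 100 = 92.3%

92.3%


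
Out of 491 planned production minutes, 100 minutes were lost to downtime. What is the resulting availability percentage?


Formula: Availability = (Planned Time - Downtime) / Planned Time * 100
Uptime = 491 - 100 = 391 min
Availability = 391 / 491 * 100 = 79.6%

79.6%


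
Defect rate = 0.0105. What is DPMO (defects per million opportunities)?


DPMO = defect_rate * 1000000 = 0.0105 * 1000000

10500


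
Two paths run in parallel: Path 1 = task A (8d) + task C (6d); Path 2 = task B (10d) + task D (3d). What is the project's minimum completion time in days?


Path 1 = 8 + 6 = 14 days
Path 2 = 10 + 3 = 13 days
Duration = max(14, 13) = 14 days

14 days


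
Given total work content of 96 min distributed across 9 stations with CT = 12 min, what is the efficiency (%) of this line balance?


Formula: Efficiency = Sum of Task Times / (N_stations * CT) * 100
Total station capacity = 9 stations * 12 min = 108 min
Efficiency = 96 / 108 * 100 = 88.9%

88.9%


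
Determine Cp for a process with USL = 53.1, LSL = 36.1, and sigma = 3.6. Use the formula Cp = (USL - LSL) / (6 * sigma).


Cp = (53.1 - 36.1) / (6 * 3.6)

0.79


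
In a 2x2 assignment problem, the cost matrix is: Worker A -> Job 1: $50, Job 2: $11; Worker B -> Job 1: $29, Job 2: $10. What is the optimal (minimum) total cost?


Option 1: A->1 + B->2 = $50 + $10 = $60
Option 2: A->2 + B->1 = $11 + $29 = $40
Min cost = min($60, $40) = $40

$40


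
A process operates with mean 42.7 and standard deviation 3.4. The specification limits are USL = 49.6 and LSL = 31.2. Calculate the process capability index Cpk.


Cpu = (49.6 - 42.7) / (3 * 3.4) = 0.68
Cpl = (42.7 - 31.2) / (3 * 3.4) = 1.13
Cpk = min(0.68, 1.13) = 0.68

0.68


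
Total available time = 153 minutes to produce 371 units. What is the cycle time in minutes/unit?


Formula: CT = Available Time / Number of Units
CT = 153 min / 371 units
CT = 0.41 min/unit

0.41 min/unit


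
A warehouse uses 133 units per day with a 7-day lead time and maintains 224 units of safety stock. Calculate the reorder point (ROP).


Formula: ROP = (Daily Demand * Lead Time) + Safety Stock
Demand during lead time = 133 * 7 = 931 units
ROP = 931 + 224 = 1155 units

1155 units


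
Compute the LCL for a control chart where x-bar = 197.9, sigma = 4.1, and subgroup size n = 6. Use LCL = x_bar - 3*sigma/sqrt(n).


LCL = 197.9 - 3 * 4.1 / sqrt(6)

192.88


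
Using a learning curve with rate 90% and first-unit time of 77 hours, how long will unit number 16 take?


Formula: T_n = T_1 * (learning_rate)^(log2(n)) where learning_rate = rate/100
Doublings = log2(16) = 4
T_n = 77 * 0.9^4
T_n = 77 * 0.6561 = 50.5 hours

50.5 hours


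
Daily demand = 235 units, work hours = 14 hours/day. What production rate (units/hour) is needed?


Formula: Production Rate = Daily Demand / Available Hours
Rate = 235 units/day / 14 hours/day
Rate = 16.8 units/hour

16.8 units/hour


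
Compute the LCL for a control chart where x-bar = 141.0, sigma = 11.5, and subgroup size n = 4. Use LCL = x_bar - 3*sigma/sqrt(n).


LCL = 141.0 - 3 * 11.5 / sqrt(4)

123.75


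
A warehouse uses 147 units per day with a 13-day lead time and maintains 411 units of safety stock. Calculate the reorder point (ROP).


Formula: ROP = (Daily Demand * Lead Time) + Safety Stock
Demand during lead time = 147 * 13 = 1911 units
ROP = 1911 + 411 = 2322 units

2322 units


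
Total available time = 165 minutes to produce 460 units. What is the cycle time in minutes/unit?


Formula: CT = Available Time / Number of Units
CT = 165 min / 460 units
CT = 0.36 min/unit

0.36 min/unit


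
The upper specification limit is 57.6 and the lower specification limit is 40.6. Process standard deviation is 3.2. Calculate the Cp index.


Cp = (57.6 - 40.6) / (6 * 3.2)

0.89


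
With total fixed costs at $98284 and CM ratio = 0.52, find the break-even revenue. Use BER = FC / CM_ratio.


Formula: BER = Fixed Costs / Contribution Margin Ratio
BER = $98284 / 0.52
BER = $189007.69 (to the nearest cent)

$189007.69


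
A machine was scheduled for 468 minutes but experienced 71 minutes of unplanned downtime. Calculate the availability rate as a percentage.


Formula: Availability = (Planned Time - Downtime) / Planned Time * 100
Uptime = 468 - 71 = 397 min
Availability = 397 / 468 * 100 = 84.8%

84.8%


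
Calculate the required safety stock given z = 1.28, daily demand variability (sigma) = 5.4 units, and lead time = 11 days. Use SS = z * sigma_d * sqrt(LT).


Formula: SS = z * sigma_d * sqrt(LT)
sqrt(LT) = sqrt(11) = 3.3166
SS = 1.28 * 5.4 * 3.3166
SS = 22.9 units

22.9 units


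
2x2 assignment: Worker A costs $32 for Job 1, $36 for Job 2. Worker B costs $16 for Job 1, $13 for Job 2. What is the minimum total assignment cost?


Option 1: A->1 + B->2 = $32 + $13 = $45
Option 2: A->2 + B->1 = $36 + $16 = $52
Min cost = min($45, $52) = $45

$45


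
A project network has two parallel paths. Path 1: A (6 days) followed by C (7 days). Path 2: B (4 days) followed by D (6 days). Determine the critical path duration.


Path 1 = 6 + 7 = 13 days
Path 2 = 4 + 6 = 10 days
Duration = max(13, 10) = 13 days

13 days


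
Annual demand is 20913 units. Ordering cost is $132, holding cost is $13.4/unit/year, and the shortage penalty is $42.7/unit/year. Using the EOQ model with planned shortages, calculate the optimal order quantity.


Formula: EOQ* = sqrt(2DS/H) * sqrt((H+P)/P)
Base EOQ = sqrt(2*20913*132/13.4) = 641.89 units
Correction = sqrt((13.4+42.7)/42.7) = 1.14622
EOQ* = 641.89 * 1.14622 = 735.7 units

735.7 units


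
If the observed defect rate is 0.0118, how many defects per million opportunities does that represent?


DPMO = defect_rate * 1000000 = 0.0118 * 1000000

11800


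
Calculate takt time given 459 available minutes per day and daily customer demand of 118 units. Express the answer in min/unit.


Formula: Takt Time = Available Production Time / Customer Demand
Takt = 459 min/day / 118 units/day
Takt = 3.89 min/unit

3.89 min/unit


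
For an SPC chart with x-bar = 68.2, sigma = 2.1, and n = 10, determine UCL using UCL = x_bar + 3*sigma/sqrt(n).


UCL = 68.2 + 3 * 2.1 / sqrt(10)

70.19


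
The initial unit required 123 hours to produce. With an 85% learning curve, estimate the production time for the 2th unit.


Formula: T_n = T_1 * (learning_rate)^(log2(n)) where learning_rate = rate/100
Doublings = log2(2) = 1
T_n = 123 * 0.85^1
T_n = 123 * 0.85 = 104.6 hours

104.6 hours


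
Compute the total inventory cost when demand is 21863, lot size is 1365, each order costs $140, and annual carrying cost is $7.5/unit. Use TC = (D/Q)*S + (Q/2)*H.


TC = 21863/1365 * 140 + 1365/2 * 7.5

$7361.11


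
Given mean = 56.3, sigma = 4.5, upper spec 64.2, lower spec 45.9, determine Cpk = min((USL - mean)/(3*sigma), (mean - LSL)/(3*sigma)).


Cpu = (64.2 - 56.3) / (3 * 4.5) = 0.59
Cpl = (56.3 - 45.9) / (3 * 4.5) = 0.77
Cpk = min(0.59, 0.77) = 0.59

0.59


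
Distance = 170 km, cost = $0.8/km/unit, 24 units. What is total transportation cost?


TC = dist * cost * units = 170 * 0.8 * 24 = $3264.00

$3264.00


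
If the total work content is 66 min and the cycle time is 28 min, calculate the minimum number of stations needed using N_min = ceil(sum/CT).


Formula: N_min = ceil(Sum of Task Times / Cycle Time)
N_min = ceil(66 min / 28 min) = ceil(2.3571)
N_min = 3 stations

3


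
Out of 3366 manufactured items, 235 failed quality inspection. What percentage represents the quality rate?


Formula: Quality Rate = Good Pieces / Total Pieces * 100
Good pieces = 3366 - 235 = 3131
QR = 3131 / 3366 * 100 = 93.0%

93.0%
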